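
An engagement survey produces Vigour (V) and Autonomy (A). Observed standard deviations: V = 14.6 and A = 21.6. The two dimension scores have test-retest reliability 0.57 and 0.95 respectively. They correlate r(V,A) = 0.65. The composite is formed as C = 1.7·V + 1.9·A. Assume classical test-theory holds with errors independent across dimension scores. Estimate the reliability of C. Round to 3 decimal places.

0.904

Var(C) = 1.7²·14.6² + 1.9²·21.6² + 2·[3.23·14.6·21.6·0.65] = 2300.31 + 1324.2 = 3624.51.
Because errors are independent across components, Cov(Tᵢ,Tⱼ) = Cov(Xᵢ,Xⱼ); the off-diagonal part of the true-score variance is the same as above.
True-score variance = [1.7²·14.6²·0.57 + 1.9²·21.6²·0.95] + 1324.2 = 1951.21 + 1324.2 = 3275.4.
Reliability = 3275.4 / 3624.51 = 0.904.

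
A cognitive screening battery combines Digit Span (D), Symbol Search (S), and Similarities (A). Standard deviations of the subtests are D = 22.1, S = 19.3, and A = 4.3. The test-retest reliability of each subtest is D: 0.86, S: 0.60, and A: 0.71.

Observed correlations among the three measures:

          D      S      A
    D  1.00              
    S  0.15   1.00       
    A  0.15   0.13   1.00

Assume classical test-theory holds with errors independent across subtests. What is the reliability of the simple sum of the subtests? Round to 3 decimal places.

0.789

Var(D+S+A) = 22.1² + 19.3² + 4.3² + 2·[22.1·19.3·0.15 + 22.1·4.3·0.15 + 19.3·4.3·0.13] = 879.39 + 178.045 = 1057.44.
With uncorrelated errors the cross-covariances are all true-score covariance, so they carry over unchanged; only the diagonal terms shrink to ρᵢσᵢ².
True-score variance = [22.1²·0.86 + 19.3²·0.60 + 4.3²·0.71] + 178.045 = 656.655 + 178.045 = 834.7.
Reliability = 834.7 / 1057.44 = 0.789.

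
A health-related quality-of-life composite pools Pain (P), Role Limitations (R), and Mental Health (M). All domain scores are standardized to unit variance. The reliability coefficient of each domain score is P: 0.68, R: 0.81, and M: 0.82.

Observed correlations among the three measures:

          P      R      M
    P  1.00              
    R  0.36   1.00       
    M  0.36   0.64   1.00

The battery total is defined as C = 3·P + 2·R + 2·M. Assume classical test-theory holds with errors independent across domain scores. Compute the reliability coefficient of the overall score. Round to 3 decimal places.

0.858

Var(C) = 3² + 2² + 2² + 2·[6·0.36 + 6·0.36 + 4·0.64] = 17 + 13.76 = 30.76.
With uncorrelated errors the cross-covariances are all true-score covariance, so they carry over unchanged; only the diagonal terms shrink to ρᵢσᵢ².
True-score variance = [3²·0.68 + 2²·0.81 + 2²·0.82] + 13.76 = 12.64 + 13.76 = 26.4.
Reliability = 26.4 / 30.76 = 0.858.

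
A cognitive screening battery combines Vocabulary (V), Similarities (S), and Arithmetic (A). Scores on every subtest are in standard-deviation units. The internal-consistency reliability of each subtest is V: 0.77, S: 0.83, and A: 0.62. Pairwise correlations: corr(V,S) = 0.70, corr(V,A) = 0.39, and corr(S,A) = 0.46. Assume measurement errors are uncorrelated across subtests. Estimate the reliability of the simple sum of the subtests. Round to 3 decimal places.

Var(V+S+A) = 3 + 2·[0.70 + 0.39 + 0.46] = 3 + 3.1 = 6.1.
With uncorrelated errors the cross-covariances are all true-score covariance, so they carry over unchanged; only the diagonal terms shrink to ρᵢσᵢ².
True-score variance = [0.77 + 0.83 + 0.62] + 3.1 = 2.22 + 3.1 = 5.32.
Reliability = 5.32 / 6.1 = 0.872.

0.872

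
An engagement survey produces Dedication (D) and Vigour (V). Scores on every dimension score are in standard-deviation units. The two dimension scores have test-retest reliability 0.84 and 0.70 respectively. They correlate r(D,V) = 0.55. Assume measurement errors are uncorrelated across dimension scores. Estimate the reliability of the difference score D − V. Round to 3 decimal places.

Var(D−V) = 1 + 1 − 2·0.55 = 2 − 1.1 = 0.9.
Because errors are independent across components, Cov(Tᵢ,Tⱼ) = Cov(Xᵢ,Xⱼ); the off-diagonal part of the true-score variance is the same as above.
True-score variance = [0.84 + 0.70] − 1.1 = 1.54 − 1.1 = 0.44.
Reliability = 0.44 / 0.9 = 0.489.

0.489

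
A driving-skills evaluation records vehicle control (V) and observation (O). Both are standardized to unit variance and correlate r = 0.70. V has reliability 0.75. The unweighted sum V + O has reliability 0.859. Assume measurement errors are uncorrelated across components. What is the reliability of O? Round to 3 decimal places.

Var(V+O) = 2 + 2·0.70 = 3.400.
True-score variance = ρ_V + ρ_O + 2·0.70, so 0.859 = (0.75 + ρ_O + 1.40) / 3.400.
ρ_O = 0.859·3.400 − 0.75 − 1.40 = 0.771.

0.771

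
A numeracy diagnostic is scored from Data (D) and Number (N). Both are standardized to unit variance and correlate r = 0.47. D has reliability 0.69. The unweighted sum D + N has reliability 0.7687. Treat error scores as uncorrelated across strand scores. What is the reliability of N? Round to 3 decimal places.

0.630

Var(D+N) = 2 + 2·0.47 = 2.940.
True-score variance = ρ_D + ρ_N + 2·0.47, so 0.7687 = (0.69 + ρ_N + 0.94) / 2.940.
ρ_N = 0.7687·2.940 − 0.69 − 0.94 = 0.630.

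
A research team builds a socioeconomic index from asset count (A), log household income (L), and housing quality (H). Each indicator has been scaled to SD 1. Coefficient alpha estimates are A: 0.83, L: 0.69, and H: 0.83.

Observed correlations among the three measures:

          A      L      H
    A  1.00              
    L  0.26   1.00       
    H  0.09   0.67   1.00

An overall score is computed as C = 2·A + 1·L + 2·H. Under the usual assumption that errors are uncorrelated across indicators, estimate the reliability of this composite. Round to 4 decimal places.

Var(C) = 2² + 1 + 2² + 2·[2·0.26 + 4·0.09 + 2·0.67] = 9 + 4.44 = 13.44.
Because errors are independent across components, Cov(Tᵢ,Tⱼ) = Cov(Xᵢ,Xⱼ); the off-diagonal part of the true-score variance is the same as above.
True-score variance = [2²·0.83 + 0.69 + 2²·0.83] + 4.44 = 7.33 + 4.44 = 11.77.
Reliability = 11.77 / 13.44 = 0.8757.

0.8757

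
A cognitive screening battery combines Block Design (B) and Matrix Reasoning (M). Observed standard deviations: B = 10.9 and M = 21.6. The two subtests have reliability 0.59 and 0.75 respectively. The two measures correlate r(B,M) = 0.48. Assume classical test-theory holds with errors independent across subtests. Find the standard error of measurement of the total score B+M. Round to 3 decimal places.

Var(total) = 585.37 + 226.022 = 811.392.
True-score variance = 420.018 + 226.022 = 646.04, so reliability = 0.7962.
Error variance = 811.392 − 646.04 = 165.352; SEM = √165.352 = 12.859.

12.859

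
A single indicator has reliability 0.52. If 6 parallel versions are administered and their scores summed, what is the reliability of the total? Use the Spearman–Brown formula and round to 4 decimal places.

0.8667

ρ_k = kρ / (1 + (k−1)ρ) = 6·0.52 / (1 + 5·0.52) = 3.120 / 3.600 = 0.8667.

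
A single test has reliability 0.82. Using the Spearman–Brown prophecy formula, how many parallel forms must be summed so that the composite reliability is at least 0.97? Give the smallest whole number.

k ≥ ρ*(1−ρ₁)/(ρ₁(1−ρ*)) = 0.97·0.18 / (0.82·0.03) = 7.098.
Smallest integer k = 8.

8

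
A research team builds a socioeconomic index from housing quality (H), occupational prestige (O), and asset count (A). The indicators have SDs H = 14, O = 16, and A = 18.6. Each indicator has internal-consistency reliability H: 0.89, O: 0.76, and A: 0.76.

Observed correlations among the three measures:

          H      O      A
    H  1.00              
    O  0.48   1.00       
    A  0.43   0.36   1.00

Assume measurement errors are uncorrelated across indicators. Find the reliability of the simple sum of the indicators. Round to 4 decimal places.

Var(H+O+A) = 14² + 16² + 18.6² + 2·[14·16·0.48 + 14·18.6·0.43 + 16·18.6·0.36] = 797.96 + 653.256 = 1451.22.
Under uncorrelated errors the observed covariances equal the true-score covariances, so only the own-variance terms attenuate.
True-score variance = [14²·0.89 + 16²·0.76 + 18.6²·0.76] + 653.256 = 631.93 + 653.256 = 1285.19.
Reliability = 1285.19 / 1451.22 = 0.8856.

0.8856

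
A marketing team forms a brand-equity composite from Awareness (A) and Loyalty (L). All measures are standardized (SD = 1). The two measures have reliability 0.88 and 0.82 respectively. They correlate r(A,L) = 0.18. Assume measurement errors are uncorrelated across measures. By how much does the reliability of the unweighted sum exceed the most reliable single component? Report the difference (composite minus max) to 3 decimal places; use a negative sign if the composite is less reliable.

-0.007

Var(sum) = 2 + 0.36 = 2.36; true-score variance = 1.7 + 0.36 = 2.06; composite reliability = 0.8729.
Max component reliability = 0.8800.
Difference = 0.8729 − 0.8800 = -0.007.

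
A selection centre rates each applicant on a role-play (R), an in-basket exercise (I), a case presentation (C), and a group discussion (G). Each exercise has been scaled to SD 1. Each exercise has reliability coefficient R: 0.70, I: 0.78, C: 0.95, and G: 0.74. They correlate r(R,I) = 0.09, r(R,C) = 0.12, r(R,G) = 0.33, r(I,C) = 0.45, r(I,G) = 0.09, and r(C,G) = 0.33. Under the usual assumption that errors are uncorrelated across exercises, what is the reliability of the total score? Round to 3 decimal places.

0.878

Var(R+I+C+G) = 4 + 2·[0.09 + 0.12 + 0.33 + 0.45 + 0.09 + 0.33] = 4 + 2.82 = 6.82.
Because errors are independent across components, Cov(Tᵢ,Tⱼ) = Cov(Xᵢ,Xⱼ); the off-diagonal part of the true-score variance is the same as above.
True-score variance = [0.70 + 0.78 + 0.95 + 0.74] + 2.82 = 3.17 + 2.82 = 5.99.
Reliability = 5.99 / 6.82 = 0.878.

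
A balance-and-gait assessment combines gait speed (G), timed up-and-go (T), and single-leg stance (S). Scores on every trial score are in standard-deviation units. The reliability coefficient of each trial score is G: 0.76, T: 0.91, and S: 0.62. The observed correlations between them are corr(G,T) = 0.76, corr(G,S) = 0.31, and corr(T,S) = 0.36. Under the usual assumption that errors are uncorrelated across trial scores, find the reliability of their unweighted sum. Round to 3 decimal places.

0.879

Var(G+T+S) = 3 + 2·[0.76 + 0.31 + 0.36] = 3 + 2.86 = 5.86.
Under uncorrelated errors the observed covariances equal the true-score covariances, so only the own-variance terms attenuate.
True-score variance = [0.76 + 0.91 + 0.62] + 2.86 = 2.29 + 2.86 = 5.15.
Reliability = 5.15 / 5.86 = 0.879.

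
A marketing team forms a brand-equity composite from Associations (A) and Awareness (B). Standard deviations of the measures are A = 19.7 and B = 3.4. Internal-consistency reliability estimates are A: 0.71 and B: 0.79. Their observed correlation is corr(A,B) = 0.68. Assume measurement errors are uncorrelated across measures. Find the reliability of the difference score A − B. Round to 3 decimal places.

0.627

Var(A−B) = 19.7² + 3.4² − 2·19.7·3.4·0.68 = 399.65 − 91.0928 = 308.557.
Because errors are independent across components, Cov(Tᵢ,Tⱼ) = Cov(Xᵢ,Xⱼ); the off-diagonal part of the true-score variance is the same as above.
True-score variance = [19.7²·0.71 + 3.4²·0.79] − 91.0928 = 284.676 − 91.0928 = 193.583.
Reliability = 193.583 / 308.557 = 0.627.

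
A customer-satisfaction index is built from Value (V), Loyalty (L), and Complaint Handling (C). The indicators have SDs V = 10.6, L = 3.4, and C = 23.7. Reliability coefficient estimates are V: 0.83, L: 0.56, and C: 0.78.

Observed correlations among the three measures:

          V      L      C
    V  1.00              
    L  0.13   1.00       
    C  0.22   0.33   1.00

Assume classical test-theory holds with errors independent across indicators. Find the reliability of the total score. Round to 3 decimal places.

0.828

Var(V+L+C) = 10.6² + 3.4² + 23.7² + 2·[10.6·3.4·0.13 + 10.6·23.7·0.22 + 3.4·23.7·0.33] = 685.61 + 173.09 = 858.7.
Because errors are independent across components, Cov(Tᵢ,Tⱼ) = Cov(Xᵢ,Xⱼ); the off-diagonal part of the true-score variance is the same as above.
True-score variance = [10.6²·0.83 + 3.4²·0.56 + 23.7²·0.78] + 173.09 = 537.851 + 173.09 = 710.941.
Reliability = 710.941 / 858.7 = 0.828.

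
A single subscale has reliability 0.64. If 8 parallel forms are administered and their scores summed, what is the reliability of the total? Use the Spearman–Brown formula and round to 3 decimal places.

0.934

ρ_k = kρ / (1 + (k−1)ρ) = 8·0.64 / (1 + 7·0.64) = 5.120 / 5.480 = 0.934.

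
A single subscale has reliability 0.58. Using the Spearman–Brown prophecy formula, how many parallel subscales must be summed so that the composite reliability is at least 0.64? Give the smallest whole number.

2

k ≥ ρ*(1−ρ₁)/(ρ₁(1−ρ*)) = 0.64·0.42 / (0.58·0.36) = 1.287.
Smallest integer k = 2.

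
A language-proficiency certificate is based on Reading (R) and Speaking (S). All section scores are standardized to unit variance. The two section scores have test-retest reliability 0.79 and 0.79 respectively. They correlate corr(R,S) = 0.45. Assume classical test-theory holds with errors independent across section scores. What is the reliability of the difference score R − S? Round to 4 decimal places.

Var(R−S) = 1 + 1 − 2·0.45 = 2 − 0.9 = 1.1.
Under uncorrelated errors the observed covariances equal the true-score covariances, so only the own-variance terms attenuate.
True-score variance = [0.79 + 0.79] − 0.9 = 1.58 − 0.9 = 0.68.
Reliability = 0.68 / 1.1 = 0.6182.

0.6182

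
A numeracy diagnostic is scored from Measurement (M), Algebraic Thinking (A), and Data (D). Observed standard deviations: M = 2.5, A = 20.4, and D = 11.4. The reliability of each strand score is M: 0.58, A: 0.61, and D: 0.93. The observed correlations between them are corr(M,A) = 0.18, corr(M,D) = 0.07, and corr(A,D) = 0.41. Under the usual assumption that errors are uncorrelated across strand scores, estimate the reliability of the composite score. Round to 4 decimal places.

Var(M+A+D) = 2.5² + 20.4² + 11.4² + 2·[2.5·20.4·0.18 + 2.5·11.4·0.07 + 20.4·11.4·0.41] = 552.37 + 213.049 = 765.419.
Because errors are independent across components, Cov(Tᵢ,Tⱼ) = Cov(Xᵢ,Xⱼ); the off-diagonal part of the true-score variance is the same as above.
True-score variance = [2.5²·0.58 + 20.4²·0.61 + 11.4²·0.93] + 213.049 = 378.345 + 213.049 = 591.395.
Reliability = 591.395 / 765.419 = 0.7726.

0.7726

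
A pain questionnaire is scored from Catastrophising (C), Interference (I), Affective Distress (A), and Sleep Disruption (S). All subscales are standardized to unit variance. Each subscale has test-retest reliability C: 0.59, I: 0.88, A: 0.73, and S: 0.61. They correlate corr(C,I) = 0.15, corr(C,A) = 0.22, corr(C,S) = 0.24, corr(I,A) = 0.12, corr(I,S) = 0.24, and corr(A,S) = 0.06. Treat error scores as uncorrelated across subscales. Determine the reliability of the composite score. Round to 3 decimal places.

0.804

Var(C+I+A+S) = 4 + 2·[0.15 + 0.22 + 0.24 + 0.12 + 0.24 + 0.06] = 4 + 2.06 = 6.06.
Under uncorrelated errors the observed covariances equal the true-score covariances, so only the own-variance terms attenuate.
True-score variance = [0.59 + 0.88 + 0.73 + 0.61] + 2.06 = 2.81 + 2.06 = 4.87.
Reliability = 4.87 / 6.06 = 0.804.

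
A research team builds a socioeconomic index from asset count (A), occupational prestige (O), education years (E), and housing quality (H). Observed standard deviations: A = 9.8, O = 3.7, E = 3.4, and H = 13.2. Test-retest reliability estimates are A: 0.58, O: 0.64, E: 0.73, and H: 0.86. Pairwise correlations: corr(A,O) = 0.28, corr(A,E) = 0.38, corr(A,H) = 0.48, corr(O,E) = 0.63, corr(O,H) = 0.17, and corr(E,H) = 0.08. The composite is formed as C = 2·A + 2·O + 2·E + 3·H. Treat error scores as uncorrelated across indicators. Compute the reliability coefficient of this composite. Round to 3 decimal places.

Var(C) = 2²·9.8² + 2²·3.7² + 2²·3.4² + 3²·13.2² + 2·[4·9.8·3.7·0.28 + 4·9.8·3.4·0.38 + 6·9.8·13.2·0.48 + 4·3.7·3.4·0.63 + 6·3.7·13.2·0.17 + 6·3.4·13.2·0.08] = 2053.32 + 1133.75 = 3187.07.
With uncorrelated errors the cross-covariances are all true-score covariance, so they carry over unchanged; only the diagonal terms shrink to ρᵢσᵢ².
True-score variance = [2²·9.8²·0.58 + 2²·3.7²·0.64 + 2²·3.4²·0.73 + 3²·13.2²·0.86] + 1133.75 = 1640.23 + 1133.75 = 2773.98.
Reliability = 2773.98 / 3187.07 = 0.870.

0.870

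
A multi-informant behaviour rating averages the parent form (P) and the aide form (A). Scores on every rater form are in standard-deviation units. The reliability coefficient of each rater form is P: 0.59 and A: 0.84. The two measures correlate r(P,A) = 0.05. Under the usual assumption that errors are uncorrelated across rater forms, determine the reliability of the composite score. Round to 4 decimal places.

Var(P+A) = 2 + 2·[0.05] = 2 + 0.1 = 2.1.
Because errors are independent across components, Cov(Tᵢ,Tⱼ) = Cov(Xᵢ,Xⱼ); the off-diagonal part of the true-score variance is the same as above.
True-score variance = [0.59 + 0.84] + 0.1 = 1.43 + 0.1 = 1.53.
Reliability = 1.53 / 2.1 = 0.7286.

0.7286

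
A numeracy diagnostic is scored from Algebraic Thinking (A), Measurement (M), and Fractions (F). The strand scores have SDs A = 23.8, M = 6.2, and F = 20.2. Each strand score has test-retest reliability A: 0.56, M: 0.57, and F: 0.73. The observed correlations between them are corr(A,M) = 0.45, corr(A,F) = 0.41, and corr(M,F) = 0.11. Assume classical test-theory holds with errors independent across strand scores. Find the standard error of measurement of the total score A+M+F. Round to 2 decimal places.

19.39

Var(total) = 1012.92 + 554.58 = 1567.5.
True-score variance = 636.986 + 554.58 = 1191.57, so reliability = 0.7602.
Error variance = 1567.5 − 1191.57 = 375.934; SEM = √375.934 = 19.39.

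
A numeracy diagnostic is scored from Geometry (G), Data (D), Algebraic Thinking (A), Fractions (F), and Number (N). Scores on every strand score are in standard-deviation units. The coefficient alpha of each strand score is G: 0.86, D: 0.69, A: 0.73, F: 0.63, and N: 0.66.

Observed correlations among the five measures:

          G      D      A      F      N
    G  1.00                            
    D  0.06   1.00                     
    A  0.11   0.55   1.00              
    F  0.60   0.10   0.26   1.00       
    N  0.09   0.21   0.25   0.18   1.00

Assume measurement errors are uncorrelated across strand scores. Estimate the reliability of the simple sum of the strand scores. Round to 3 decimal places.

0.854

Var(G+D+A+F+N) = 5 + 2·[0.06 + 0.11 + 0.60 + 0.09 + 0.55 + 0.10 + 0.21 + 0.26 + 0.25 + 0.18] = 5 + 4.82 = 9.82.
With uncorrelated errors the cross-covariances are all true-score covariance, so they carry over unchanged; only the diagonal terms shrink to ρᵢσᵢ².
True-score variance = [0.86 + 0.69 + 0.73 + 0.63 + 0.66] + 4.82 = 3.57 + 4.82 = 8.39.
Reliability = 8.39 / 9.82 = 0.854.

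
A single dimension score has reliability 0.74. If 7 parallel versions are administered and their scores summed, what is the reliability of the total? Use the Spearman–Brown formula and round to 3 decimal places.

ρ_k = kρ / (1 + (k−1)ρ) = 7·0.74 / (1 + 6·0.74) = 5.180 / 5.440 = 0.952.

0.952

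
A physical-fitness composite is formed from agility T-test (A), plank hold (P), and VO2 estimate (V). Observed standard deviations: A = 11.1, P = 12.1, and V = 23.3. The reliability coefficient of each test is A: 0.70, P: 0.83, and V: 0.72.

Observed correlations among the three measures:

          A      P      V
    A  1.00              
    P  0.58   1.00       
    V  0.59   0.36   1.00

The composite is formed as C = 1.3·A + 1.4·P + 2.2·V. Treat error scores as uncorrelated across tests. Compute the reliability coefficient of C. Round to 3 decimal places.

0.827

Var(C) = 1.3²·11.1² + 1.4²·12.1² + 2.2²·23.3² + 2·[1.82·11.1·12.1·0.58 + 2.86·11.1·23.3·0.59 + 3.08·12.1·23.3·0.36] = 3122.78 + 1781.59 = 4904.36.
Under uncorrelated errors the observed covariances equal the true-score covariances, so only the own-variance terms attenuate.
True-score variance = [1.3²·11.1²·0.70 + 1.4²·12.1²·0.83 + 2.2²·23.3²·0.72] + 1781.59 = 2275.8 + 1781.59 = 4057.39.
Reliability = 4057.39 / 4904.36 = 0.827.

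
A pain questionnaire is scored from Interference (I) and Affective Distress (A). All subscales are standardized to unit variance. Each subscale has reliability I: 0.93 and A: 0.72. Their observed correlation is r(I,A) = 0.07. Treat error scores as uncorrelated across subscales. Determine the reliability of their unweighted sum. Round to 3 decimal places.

Var(I+A) = 2 + 2·[0.07] = 2 + 0.14 = 2.14.
Under uncorrelated errors the observed covariances equal the true-score covariances, so only the own-variance terms attenuate.
True-score variance = [0.93 + 0.72] + 0.14 = 1.65 + 0.14 = 1.79.
Reliability = 1.79 / 2.14 = 0.836.

0.836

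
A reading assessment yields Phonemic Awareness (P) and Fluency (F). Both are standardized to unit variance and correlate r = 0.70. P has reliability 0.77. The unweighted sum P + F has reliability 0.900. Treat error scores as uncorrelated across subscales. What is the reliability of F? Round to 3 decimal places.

0.890

Var(P+F) = 2 + 2·0.70 = 3.400.
True-score variance = ρ_P + ρ_F + 2·0.70, so 0.900 = (0.77 + ρ_F + 1.40) / 3.400.
ρ_F = 0.900·3.400 − 0.77 − 1.40 = 0.890.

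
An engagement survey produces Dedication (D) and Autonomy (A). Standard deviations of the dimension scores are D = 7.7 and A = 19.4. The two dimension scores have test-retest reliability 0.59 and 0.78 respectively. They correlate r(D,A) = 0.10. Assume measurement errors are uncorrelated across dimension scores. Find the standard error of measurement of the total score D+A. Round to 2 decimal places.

Var(total) = 435.65 + 29.876 = 465.526.
True-score variance = 328.542 + 29.876 = 358.418, so reliability = 0.7699.
Error variance = 465.526 − 358.418 = 107.108; SEM = √107.108 = 10.35.

10.35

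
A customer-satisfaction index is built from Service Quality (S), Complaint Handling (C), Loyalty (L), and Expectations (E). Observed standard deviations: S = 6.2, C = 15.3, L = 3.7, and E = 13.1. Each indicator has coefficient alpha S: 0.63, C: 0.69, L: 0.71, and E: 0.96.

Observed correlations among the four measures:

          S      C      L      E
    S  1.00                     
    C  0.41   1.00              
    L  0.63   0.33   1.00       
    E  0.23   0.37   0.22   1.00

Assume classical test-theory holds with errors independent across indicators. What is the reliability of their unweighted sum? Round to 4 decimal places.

0.8793

Var(S+C+L+E) = 6.2² + 15.3² + 3.7² + 13.1² + 2·[6.2·15.3·0.41 + 6.2·3.7·0.63 + 6.2·13.1·0.23 + 15.3·3.7·0.33 + 15.3·13.1·0.37 + 3.7·13.1·0.22] = 457.83 + 351.058 = 808.888.
With uncorrelated errors the cross-covariances are all true-score covariance, so they carry over unchanged; only the diagonal terms shrink to ρᵢσᵢ².
True-score variance = [6.2²·0.63 + 15.3²·0.69 + 3.7²·0.71 + 13.1²·0.96] + 351.058 = 360.205 + 351.058 = 711.263.
Reliability = 711.263 / 808.888 = 0.8793.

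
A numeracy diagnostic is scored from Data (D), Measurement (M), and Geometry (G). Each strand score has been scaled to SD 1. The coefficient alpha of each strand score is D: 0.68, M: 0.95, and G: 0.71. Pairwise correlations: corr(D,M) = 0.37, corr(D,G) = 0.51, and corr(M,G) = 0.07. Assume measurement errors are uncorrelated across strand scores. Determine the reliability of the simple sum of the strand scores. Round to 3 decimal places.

0.865

Var(D+M+G) = 3 + 2·[0.37 + 0.51 + 0.07] = 3 + 1.9 = 4.9.
Because errors are independent across components, Cov(Tᵢ,Tⱼ) = Cov(Xᵢ,Xⱼ); the off-diagonal part of the true-score variance is the same as above.
True-score variance = [0.68 + 0.95 + 0.71] + 1.9 = 2.34 + 1.9 = 4.24.
Reliability = 4.24 / 4.9 = 0.865.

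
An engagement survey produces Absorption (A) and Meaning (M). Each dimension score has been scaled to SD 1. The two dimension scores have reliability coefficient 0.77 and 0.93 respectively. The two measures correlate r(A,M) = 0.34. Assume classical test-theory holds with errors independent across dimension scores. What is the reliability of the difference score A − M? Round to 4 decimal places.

0.7727

Var(A−M) = 1 + 1 − 2·0.34 = 2 − 0.68 = 1.32.
Because errors are independent across components, Cov(Tᵢ,Tⱼ) = Cov(Xᵢ,Xⱼ); the off-diagonal part of the true-score variance is the same as above.
True-score variance = [0.77 + 0.93] − 0.68 = 1.7 − 0.68 = 1.02.
Reliability = 1.02 / 1.32 = 0.7727.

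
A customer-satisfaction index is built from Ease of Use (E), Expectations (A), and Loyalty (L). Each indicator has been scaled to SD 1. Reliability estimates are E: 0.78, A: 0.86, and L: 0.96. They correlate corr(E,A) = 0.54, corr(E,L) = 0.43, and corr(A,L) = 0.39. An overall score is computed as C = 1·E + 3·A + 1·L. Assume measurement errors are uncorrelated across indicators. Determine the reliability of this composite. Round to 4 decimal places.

Var(C) = 1 + 3² + 1 + 2·[3·0.54 + 0.43 + 3·0.39] = 11 + 6.44 = 17.44.
Under uncorrelated errors the observed covariances equal the true-score covariances, so only the own-variance terms attenuate.
True-score variance = [0.78 + 3²·0.86 + 0.96] + 6.44 = 9.48 + 6.44 = 15.92.
Reliability = 15.92 / 17.44 = 0.9128.

0.9128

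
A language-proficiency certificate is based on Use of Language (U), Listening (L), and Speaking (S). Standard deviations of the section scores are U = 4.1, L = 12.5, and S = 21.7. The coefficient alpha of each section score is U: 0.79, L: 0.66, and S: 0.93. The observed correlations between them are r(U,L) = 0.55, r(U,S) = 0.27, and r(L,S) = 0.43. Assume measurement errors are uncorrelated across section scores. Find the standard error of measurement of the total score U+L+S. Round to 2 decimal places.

Var(total) = 643.95 + 337.694 = 981.644.
True-score variance = 554.333 + 337.694 = 892.026, so reliability = 0.9087.
Error variance = 981.644 − 892.026 = 89.6174; SEM = √89.6174 = 9.47.

9.47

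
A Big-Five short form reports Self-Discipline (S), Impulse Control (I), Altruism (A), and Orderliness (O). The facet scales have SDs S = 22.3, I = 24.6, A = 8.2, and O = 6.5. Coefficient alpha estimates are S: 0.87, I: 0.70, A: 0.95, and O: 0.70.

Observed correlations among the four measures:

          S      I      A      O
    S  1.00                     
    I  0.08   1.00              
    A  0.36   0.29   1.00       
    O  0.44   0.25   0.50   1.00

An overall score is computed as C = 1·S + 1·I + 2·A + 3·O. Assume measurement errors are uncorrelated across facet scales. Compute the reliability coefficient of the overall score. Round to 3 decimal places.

0.886

Var(C) = 22.3² + 24.6² + 2²·8.2² + 3²·6.5² + 2·[22.3·24.6·0.08 + 2·22.3·8.2·0.36 + 3·22.3·6.5·0.44 + 2·24.6·8.2·0.29 + 3·24.6·6.5·0.25 + 6·8.2·6.5·0.50] = 1751.66 + 1527.4 = 3279.06.
With uncorrelated errors the cross-covariances are all true-score covariance, so they carry over unchanged; only the diagonal terms shrink to ρᵢσᵢ².
True-score variance = [22.3²·0.87 + 24.6²·0.70 + 2²·8.2²·0.95 + 3²·6.5²·0.70] + 1527.4 = 1377.94 + 1527.4 = 2905.35.
Reliability = 2905.35 / 3279.06 = 0.886.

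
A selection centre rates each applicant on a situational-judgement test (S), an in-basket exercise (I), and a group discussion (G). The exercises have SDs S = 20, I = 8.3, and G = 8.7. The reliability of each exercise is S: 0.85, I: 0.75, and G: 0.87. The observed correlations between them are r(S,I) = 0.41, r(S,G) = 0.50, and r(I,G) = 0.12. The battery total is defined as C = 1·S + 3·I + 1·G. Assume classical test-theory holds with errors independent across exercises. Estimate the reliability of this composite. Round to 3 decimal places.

Var(C) = 20² + 3²·8.3² + 8.7² + 2·[3·20·8.3·0.41 + 20·8.7·0.50 + 3·8.3·8.7·0.12] = 1095.7 + 634.351 = 1730.05.
Under uncorrelated errors the observed covariances equal the true-score covariances, so only the own-variance terms attenuate.
True-score variance = [20²·0.85 + 3²·8.3²·0.75 + 8.7²·0.87] + 634.351 = 870.858 + 634.351 = 1505.21.
Reliability = 1505.21 / 1730.05 = 0.870.

0.870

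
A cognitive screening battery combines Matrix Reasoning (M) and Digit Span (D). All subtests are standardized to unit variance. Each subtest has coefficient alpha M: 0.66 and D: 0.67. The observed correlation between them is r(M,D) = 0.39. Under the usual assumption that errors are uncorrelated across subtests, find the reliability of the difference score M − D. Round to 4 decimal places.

Var(M−D) = 1 + 1 − 2·0.39 = 2 − 0.78 = 1.22.
Because errors are independent across components, Cov(Tᵢ,Tⱼ) = Cov(Xᵢ,Xⱼ); the off-diagonal part of the true-score variance is the same as above.
True-score variance = [0.66 + 0.67] − 0.78 = 1.33 − 0.78 = 0.55.
Reliability = 0.55 / 1.22 = 0.4508.

0.4508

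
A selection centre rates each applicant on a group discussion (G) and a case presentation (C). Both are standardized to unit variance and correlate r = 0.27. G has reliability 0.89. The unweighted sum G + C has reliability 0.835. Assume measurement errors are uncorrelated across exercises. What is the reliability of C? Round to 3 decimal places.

Var(G+C) = 2 + 2·0.27 = 2.540.
True-score variance = ρ_G + ρ_C + 2·0.27, so 0.835 = (0.89 + ρ_C + 0.54) / 2.540.
ρ_C = 0.835·2.540 − 0.89 − 0.54 = 0.691.

0.691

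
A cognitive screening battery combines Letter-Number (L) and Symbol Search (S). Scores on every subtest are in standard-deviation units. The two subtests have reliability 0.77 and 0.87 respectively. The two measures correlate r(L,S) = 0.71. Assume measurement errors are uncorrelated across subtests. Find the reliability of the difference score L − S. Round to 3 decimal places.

0.379

Var(L−S) = 1 + 1 − 2·0.71 = 2 − 1.42 = 0.58.
Under uncorrelated errors the observed covariances equal the true-score covariances, so only the own-variance terms attenuate.
True-score variance = [0.77 + 0.87] − 1.42 = 1.64 − 1.42 = 0.22.
Reliability = 0.22 / 0.58 = 0.379.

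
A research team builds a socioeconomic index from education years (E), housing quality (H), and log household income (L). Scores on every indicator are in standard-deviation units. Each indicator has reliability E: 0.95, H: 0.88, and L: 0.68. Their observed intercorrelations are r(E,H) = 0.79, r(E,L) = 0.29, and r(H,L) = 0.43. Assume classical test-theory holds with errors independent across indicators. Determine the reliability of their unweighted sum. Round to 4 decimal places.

0.9186

Var(E+H+L) = 3 + 2·[0.79 + 0.29 + 0.43] = 3 + 3.02 = 6.02.
Because errors are independent across components, Cov(Tᵢ,Tⱼ) = Cov(Xᵢ,Xⱼ); the off-diagonal part of the true-score variance is the same as above.
True-score variance = [0.95 + 0.88 + 0.68] + 3.02 = 2.51 + 3.02 = 5.53.
Reliability = 5.53 / 6.02 = 0.9186.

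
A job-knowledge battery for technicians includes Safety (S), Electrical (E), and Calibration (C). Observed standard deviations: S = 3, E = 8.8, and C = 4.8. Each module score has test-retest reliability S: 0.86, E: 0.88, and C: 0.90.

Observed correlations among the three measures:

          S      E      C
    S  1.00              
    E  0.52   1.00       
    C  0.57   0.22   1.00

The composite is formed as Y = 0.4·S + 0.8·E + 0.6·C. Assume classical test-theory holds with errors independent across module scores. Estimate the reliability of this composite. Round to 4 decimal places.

0.9138

Var(Y) = 0.4²·3² + 0.8²·8.8² + 0.6²·4.8² + 2·[0.32·3·8.8·0.52 + 0.24·3·4.8·0.57 + 0.48·8.8·4.8·0.22] = 59.296 + 21.6468 = 80.9428.
Because errors are independent across components, Cov(Tᵢ,Tⱼ) = Cov(Xᵢ,Xⱼ); the off-diagonal part of the true-score variance is the same as above.
True-score variance = [0.4²·3²·0.86 + 0.8²·8.8²·0.88 + 0.6²·4.8²·0.90] + 21.6468 = 52.3176 + 21.6468 = 73.9644.
Reliability = 73.9644 / 80.9428 = 0.9138.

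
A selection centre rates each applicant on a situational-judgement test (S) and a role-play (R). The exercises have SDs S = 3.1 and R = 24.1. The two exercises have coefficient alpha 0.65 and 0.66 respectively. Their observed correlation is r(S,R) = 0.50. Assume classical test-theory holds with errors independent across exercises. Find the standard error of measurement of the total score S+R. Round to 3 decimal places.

Var(total) = 590.42 + 74.71 = 665.13.
True-score variance = 389.581 + 74.71 = 464.291, so reliability = 0.6980.
Error variance = 665.13 − 464.291 = 200.839; SEM = √200.839 = 14.172.

14.172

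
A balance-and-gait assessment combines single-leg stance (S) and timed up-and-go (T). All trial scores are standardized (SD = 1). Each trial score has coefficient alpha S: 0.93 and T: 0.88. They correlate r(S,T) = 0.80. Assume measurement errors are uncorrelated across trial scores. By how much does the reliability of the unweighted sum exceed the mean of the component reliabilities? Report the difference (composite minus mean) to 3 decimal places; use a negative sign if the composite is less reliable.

Var(sum) = 2 + 1.6 = 3.6; true-score variance = 1.81 + 1.6 = 3.41; composite reliability = 0.9472.
Mean component reliability = 0.9050.
Difference = 0.9472 − 0.9050 = 0.042.

0.042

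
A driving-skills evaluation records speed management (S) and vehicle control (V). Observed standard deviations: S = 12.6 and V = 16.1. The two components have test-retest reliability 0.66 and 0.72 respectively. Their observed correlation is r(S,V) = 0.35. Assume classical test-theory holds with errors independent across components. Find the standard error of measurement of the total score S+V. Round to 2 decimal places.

11.25

Var(total) = 417.97 + 142.002 = 559.972.
True-score variance = 291.413 + 142.002 = 433.415, so reliability = 0.7740.
Error variance = 559.972 − 433.415 = 126.557; SEM = √126.557 = 11.25.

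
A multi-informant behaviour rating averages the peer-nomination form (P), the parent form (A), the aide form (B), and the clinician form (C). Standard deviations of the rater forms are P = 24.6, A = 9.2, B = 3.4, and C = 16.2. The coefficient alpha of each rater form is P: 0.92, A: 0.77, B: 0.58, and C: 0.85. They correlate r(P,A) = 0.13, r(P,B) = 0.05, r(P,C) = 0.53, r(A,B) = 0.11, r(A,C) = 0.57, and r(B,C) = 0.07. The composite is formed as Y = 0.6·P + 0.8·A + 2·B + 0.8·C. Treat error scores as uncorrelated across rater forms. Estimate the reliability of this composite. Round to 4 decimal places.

0.9133

Var(Y) = 0.6²·24.6² + 0.8²·9.2² + 2²·3.4² + 0.8²·16.2² + 2·[0.48·24.6·9.2·0.13 + 1.2·24.6·3.4·0.05 + 0.48·24.6·16.2·0.53 + 1.6·9.2·3.4·0.11 + 0.64·9.2·16.2·0.57 + 1.6·3.4·16.2·0.07] = 486.229 + 373.137 = 859.365.
Under uncorrelated errors the observed covariances equal the true-score covariances, so only the own-variance terms attenuate.
True-score variance = [0.6²·24.6²·0.92 + 0.8²·9.2²·0.77 + 2²·3.4²·0.58 + 0.8²·16.2²·0.85] + 373.137 = 411.726 + 373.137 = 784.863.
Reliability = 784.863 / 859.365 = 0.9133.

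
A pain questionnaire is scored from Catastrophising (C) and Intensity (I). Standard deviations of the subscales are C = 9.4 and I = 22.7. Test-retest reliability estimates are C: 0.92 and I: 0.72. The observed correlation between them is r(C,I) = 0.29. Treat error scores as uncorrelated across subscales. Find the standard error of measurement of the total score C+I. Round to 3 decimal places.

12.302

Var(total) = 603.65 + 123.76 = 727.41.
True-score variance = 452.3 + 123.76 = 576.06, so reliability = 0.7919.
Error variance = 727.41 − 576.06 = 151.35; SEM = √151.35 = 12.302.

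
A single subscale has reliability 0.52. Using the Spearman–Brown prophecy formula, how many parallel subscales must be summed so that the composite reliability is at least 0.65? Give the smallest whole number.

k ≥ ρ*(1−ρ₁)/(ρ₁(1−ρ*)) = 0.65·0.48 / (0.52·0.35) = 1.714.
Smallest integer k = 2.

2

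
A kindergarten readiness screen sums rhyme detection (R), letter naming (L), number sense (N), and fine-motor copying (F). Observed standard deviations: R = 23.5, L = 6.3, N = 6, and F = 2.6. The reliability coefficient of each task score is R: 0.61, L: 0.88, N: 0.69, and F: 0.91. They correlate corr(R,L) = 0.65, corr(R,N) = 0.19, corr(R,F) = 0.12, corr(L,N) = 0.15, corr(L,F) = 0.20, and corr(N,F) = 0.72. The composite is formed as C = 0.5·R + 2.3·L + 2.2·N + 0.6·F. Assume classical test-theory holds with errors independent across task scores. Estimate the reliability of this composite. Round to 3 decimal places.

0.853

Var(C) = 0.5²·23.5² + 2.3²·6.3² + 2.2²·6² + 0.6²·2.6² + 2·[1.15·23.5·6.3·0.65 + 1.1·23.5·6·0.19 + 0.3·23.5·2.6·0.12 + 5.06·6.3·6·0.15 + 1.38·6.3·2.6·0.20 + 1.32·6·2.6·0.72] = 524.696 + 380.747 = 905.443.
Under uncorrelated errors the observed covariances equal the true-score covariances, so only the own-variance terms attenuate.
True-score variance = [0.5²·23.5²·0.61 + 2.3²·6.3²·0.88 + 2.2²·6²·0.69 + 0.6²·2.6²·0.91] + 380.747 = 391.423 + 380.747 = 772.17.
Reliability = 772.17 / 905.443 = 0.853.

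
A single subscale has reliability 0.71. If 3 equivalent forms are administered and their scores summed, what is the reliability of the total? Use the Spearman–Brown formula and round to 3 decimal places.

ρ_k = kρ / (1 + (k−1)ρ) = 3·0.71 / (1 + 2·0.71) = 2.130 / 2.420 = 0.880.

0.880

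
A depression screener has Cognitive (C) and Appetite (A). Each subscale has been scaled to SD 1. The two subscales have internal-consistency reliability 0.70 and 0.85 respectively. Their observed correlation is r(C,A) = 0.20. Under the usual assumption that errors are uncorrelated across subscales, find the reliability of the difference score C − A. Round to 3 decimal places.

0.719

Var(C−A) = 1 + 1 − 2·0.20 = 2 − 0.4 = 1.6.
With uncorrelated errors the cross-covariances are all true-score covariance, so they carry over unchanged; only the diagonal terms shrink to ρᵢσᵢ².
True-score variance = [0.70 + 0.85] − 0.4 = 1.55 − 0.4 = 1.15.
Reliability = 1.15 / 1.6 = 0.719.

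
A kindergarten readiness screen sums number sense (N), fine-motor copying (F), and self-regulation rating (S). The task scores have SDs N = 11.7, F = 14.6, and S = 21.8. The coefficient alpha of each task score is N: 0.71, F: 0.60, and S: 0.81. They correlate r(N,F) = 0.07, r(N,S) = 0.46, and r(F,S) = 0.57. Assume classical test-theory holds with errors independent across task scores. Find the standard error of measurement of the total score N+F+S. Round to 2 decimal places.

Var(total) = 825.29 + 621.409 = 1446.7.
True-score variance = 610.032 + 621.409 = 1231.44, so reliability = 0.8512.
Error variance = 1446.7 − 1231.44 = 215.258; SEM = √215.258 = 14.67.

14.67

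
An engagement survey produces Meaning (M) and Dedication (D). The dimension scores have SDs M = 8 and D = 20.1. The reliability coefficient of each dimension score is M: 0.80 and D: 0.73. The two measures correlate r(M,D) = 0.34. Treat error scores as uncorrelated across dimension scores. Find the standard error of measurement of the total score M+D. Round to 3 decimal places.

11.040

Var(total) = 468.01 + 109.344 = 577.354.
True-score variance = 346.127 + 109.344 = 455.471, so reliability = 0.7889.
Error variance = 577.354 − 455.471 = 121.883; SEM = √121.883 = 11.040.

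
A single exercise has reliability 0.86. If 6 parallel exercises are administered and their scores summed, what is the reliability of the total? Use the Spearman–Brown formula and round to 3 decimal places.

ρ_k = kρ / (1 + (k−1)ρ) = 6·0.86 / (1 + 5·0.86) = 5.160 / 5.300 = 0.974.

0.974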